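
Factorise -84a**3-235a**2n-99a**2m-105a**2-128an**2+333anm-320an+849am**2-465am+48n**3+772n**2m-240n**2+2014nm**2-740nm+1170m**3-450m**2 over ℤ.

-(3a+4n+9m)(4a-n-13m+5)(7a+12n+10m)

Group: 7a(-12a**2-13an+3am-15a+4n**2+61nm-20n+117m**2-45m) + (12n+10m)(-12a**2-13an+3am-15a+4n**2+61nm-20n+117m**2-45m); both groups contain (-12a**2-13an+3am-15a+4n**2+61nm-20n+117m**2-45m), so (7a+12n+10m) is a factor with cofactor -12a**2-13an+3am-15a+4n**2+61nm-20n+117m**2-45m.
The cofactor groups again: -12a**2-13an+3am-15a+4n**2+61nm-20n+117m**2-45m = -3a(4a-n-13m+5) + (-4n-9m)(4a-n-13m+5); both groups contain (4a-n-13m+5), giving -(3a+4n+9m)(4a-n-13m+5).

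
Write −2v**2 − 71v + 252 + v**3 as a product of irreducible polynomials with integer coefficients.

(v + 9)(v − 4)(v − 7)

Trying the rational-root candidates, v = 4 is a root, so (v − 4) divides it; the quotient is v**2 + 2v − 63.
The remaining quadratic factors as (v + 9)(v − 7).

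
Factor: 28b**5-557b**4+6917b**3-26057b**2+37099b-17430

Testing divisors of the constant over divisors of the leading coefficient, b = 1 is a root, so (b-1) is a factor; dividing leaves 28b**4-529b**3+6388b**2-19669b+17430.
Continuing, b = 15/7 is a root, so (7b-15) divides it; the quotient is 4b**3-67b**2+769b-1162.
Then b = 7/4 is a root, so (4b-7) is a factor; dividing leaves b**2-15b+166.
The quadratic b**2-15b+166 has discriminant -439 < 0 and is irreducible over ℤ.

(4b-7)(7b-15)(b-1)(b**2-15b+166)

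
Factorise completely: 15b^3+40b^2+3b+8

(3b+8)(5b^2+1)

Group as (15b^3+3b) + (40b^2+8) = 3b(5b^2+1) + 8(5b^2+1).
Both groups share the factor (5b^2+1).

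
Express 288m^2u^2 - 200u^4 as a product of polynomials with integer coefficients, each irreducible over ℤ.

8u^2(6m + 5u)(6m - 5u)

Every term has a factor of 8u^2. Then 36m^2 - 25u^2 = (6m)² − (5u)².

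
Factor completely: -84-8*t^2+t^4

Substitute u = t^2 to get a quadratic in u, then factor.
t^2-14 is irreducible over ℤ (14 is not a perfect square).
t^2+6 is irreducible over ℤ (always positive, so no real roots).

(t^2+6)*(t^2-14)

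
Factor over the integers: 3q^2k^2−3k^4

Factor out 3k^2, leaving q^2−k^2, which is a difference of two squares.

3k^2(q−k)(q+k)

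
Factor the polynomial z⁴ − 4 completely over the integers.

(z² + 2)(z² − 2)

Substitute u = z² to get a quadratic in u, then factor.
z² − 2 is irreducible over ℤ (2 is not a perfect square).
z² + 2 is irreducible over ℤ (always positive, so no real roots).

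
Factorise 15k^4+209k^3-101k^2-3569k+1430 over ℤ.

(3k-11)(5k-2)(k+13)(k+5)

By the rational root theorem, k = -13 is a root, giving the factor (k+13) and quotient 15k^3+14k^2-283k+110.
Next, k = 11/3 is a root, so (3k-11) divides it; the quotient is 5k^2+23k-10.
The remaining quadratic factors as (k+5)(5k-2).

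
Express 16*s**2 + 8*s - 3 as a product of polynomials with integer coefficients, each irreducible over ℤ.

Need a pair with product 16·(-3) = -48 and sum 8: that's -4 and 12.
Split the middle term: 16*s**2 - 4*s + 12*s - 3 = 4*s*(4*s - 1) + 3*(4*s - 1).

(4*s + 3)*(4*s - 1)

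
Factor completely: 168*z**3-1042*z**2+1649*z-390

Trying the rational-root candidates, z = 15/4 is a root, giving the factor (4*z-15) and quotient 42*z**2-103*z+26.
The remaining quadratic factors as (7*z-2)(6*z-13).

(4*z-15)*(6*z-13)*(7*z-2)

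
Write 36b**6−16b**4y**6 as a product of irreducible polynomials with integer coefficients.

4b**4(3b+2y**3)(3b−2y**3)

Every term has a factor of 4b**4; factoring it out leaves 9b**2−4y**6.
Recognize a difference of squares with the parts 3b and 2y**3.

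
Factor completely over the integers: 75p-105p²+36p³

Pull out the common factor 3p, then factor the remaining trinomial.

3p(3p-5)(4p-5)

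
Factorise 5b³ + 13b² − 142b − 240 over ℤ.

Trying the rational-root candidates, b = 5 is a root, so (b − 5) is a factor; dividing leaves 5b² + 38b + 48.
The remaining quadratic factors as (b + 6)(5b + 8).

(5b + 8)(b + 6)(b − 5)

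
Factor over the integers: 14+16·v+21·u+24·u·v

(3·u+2)·(8·v+7)

Group as (24·u·v+21·u) + (16·v+14) = 3·u·(8·v+7) + 2·(8·v+7).
Both groups share the factor (8·v+7).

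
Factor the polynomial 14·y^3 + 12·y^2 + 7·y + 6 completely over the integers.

Group as (14·y^3 + 7·y) + (12·y^2 + 6) = 7·y·(2·y^2 + 1) + 6·(2·y^2 + 1).
Both groups share the factor (2·y^2 + 1).

(7·y + 6)·(2·y^2 + 1)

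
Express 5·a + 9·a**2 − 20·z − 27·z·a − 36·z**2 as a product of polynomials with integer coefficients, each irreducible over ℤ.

Group: −9·z·(4·z − a) + (−9·a − 5)·(4·z − a); both groups contain (4·z − a).

−(4·z − a)·(9·z + 9·a + 5)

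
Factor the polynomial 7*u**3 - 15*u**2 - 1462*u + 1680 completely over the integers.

Trying the rational-root candidates, u = 15 is a root, so (u - 15) is a factor; dividing leaves 7*u**2 + 90*u - 112.
The remaining quadratic factors as (7*u - 8)(u + 14).

(7*u - 8)*(u + 14)*(u - 15)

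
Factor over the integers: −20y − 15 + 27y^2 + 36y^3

(4y + 3)(9y^2 − 5)

Group as (36y^3 − 20y) + (27y^2 − 15) = 4y(9y^2 − 5) + 3(9y^2 − 5).
Both groups share the factor (9y^2 − 5).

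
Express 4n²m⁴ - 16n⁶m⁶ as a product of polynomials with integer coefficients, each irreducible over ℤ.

-4m⁴n²(2n²m + 1)(2n²m - 1)

Factor out 4n²m⁴ first: what remains is -4n⁴m² + 1.
Recognize a difference of squares with the parts 1 and 2n²m.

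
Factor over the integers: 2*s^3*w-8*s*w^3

2*s*w*(s+2*w)*(s-2*w)

Factor out 2*s*w, leaving s^2-4*w^2, which is a difference of two squares.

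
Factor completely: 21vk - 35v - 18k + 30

(3k - 5)(7v - 6)

Group as (21vk - 35v) + (-18k + 30) = 7v(3k - 5) - 6(3k - 5).
Both groups share the factor (3k - 5).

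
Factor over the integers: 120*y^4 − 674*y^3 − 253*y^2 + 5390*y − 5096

(4*y − 13)*(5*y + 14)*(6*y − 7)*(y − 4)

Testing divisors of the constant over divisors of the leading coefficient, y = 13/4 is a root, giving the factor (4*y − 13) and quotient 30*y^3 − 71*y^2 − 294*y + 392.
Next, y = 4 is a root, giving the factor (y − 4) and quotient 30*y^2 + 49*y − 98.
The remaining quadratic factors as (5*y + 14)(6*y − 7).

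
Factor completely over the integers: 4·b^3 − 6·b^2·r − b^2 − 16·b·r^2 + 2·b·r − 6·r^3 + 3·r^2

(4·b + 2·r − 1)·(b + r)·(b − 3·r)

Group: 4·b·(b^2 − 2·b·r − 3·r^2) + (2·r − 1)·(b^2 − 2·b·r − 3·r^2); both groups contain (b^2 − 2·b·r − 3·r^2), so (4·b + 2·r − 1) is a factor with cofactor b^2 − 2·b·r − 3·r^2.
The cofactor groups again: b^2 − 2·b·r − 3·r^2 = b·(b + r) − 3·r·(b + r); both groups contain (b + r), giving (b − 3·r)·(b + r).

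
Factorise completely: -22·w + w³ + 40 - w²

Trying the rational-root candidates, w = 4 is a root, so (w - 4) is a factor; dividing leaves w² + 3·w - 10.
The remaining quadratic factors as (w + 5)(w - 2).

(w + 5)·(w - 2)·(w - 4)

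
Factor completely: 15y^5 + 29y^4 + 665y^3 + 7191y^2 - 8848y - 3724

Testing divisors of the constant over divisors of the leading coefficient, y = -1/3 is a root, so (3y + 1) is a factor; dividing leaves 5y^4 + 8y^3 + 219y^2 + 2324y - 3724.
Next, y = 7/5 is a root, so (5y - 7) divides it; the quotient is y^3 + 3y^2 + 48y + 532.
Continuing, y = -7 is a root, so (y + 7) is a factor; dividing leaves y^2 - 4y + 76.
The quadratic y^2 - 4y + 76 has discriminant -288 < 0 and is irreducible over ℤ.

(3y + 1)(5y - 7)(y + 7)(y^2 - 4y + 76)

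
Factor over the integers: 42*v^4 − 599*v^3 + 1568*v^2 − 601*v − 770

Trying the rational-root candidates, v = −1/2 is a root, so (2*v + 1) is a factor; dividing leaves 21*v^3 − 310*v^2 + 939*v − 770.
Next, v = 11 is a root, giving the factor (v − 11) and quotient 21*v^2 − 79*v + 70.
The remaining quadratic factors as (7*v − 10)(3*v − 7).

(2*v + 1)*(3*v − 7)*(7*v − 10)*(v − 11)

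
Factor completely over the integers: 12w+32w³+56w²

Pull out the common factor 4w, then factor the remaining trinomial.

4w(2w+3)(4w+1)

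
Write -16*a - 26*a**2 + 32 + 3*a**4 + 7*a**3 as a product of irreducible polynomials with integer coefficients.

Testing divisors of the constant over divisors of the leading coefficient, a = -4/3 is a root, giving the factor (3*a + 4) and quotient a**3 + a**2 - 10*a + 8.
Then a = 2 is a root, giving the factor (a - 2) and quotient a**2 + 3*a - 4.
The remaining quadratic factors as (a + 4)(a - 1).

(3*a + 4)*(a + 4)*(a - 1)*(a - 2)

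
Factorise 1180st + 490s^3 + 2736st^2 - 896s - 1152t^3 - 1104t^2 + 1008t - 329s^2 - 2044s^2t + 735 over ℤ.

Group: 5s(98s^2 - 252st - 203s + 144t^2 + 264t + 105) + (-8t + 7)(98s^2 - 252st - 203s + 144t^2 + 264t + 105); both groups contain (98s^2 - 252st - 203s + 144t^2 + 264t + 105), so (5s - 8t + 7) is a factor with cofactor 98s^2 - 252st - 203s + 144t^2 + 264t + 105.
The cofactor groups again: 98s^2 - 252st - 203s + 144t^2 + 264t + 105 = 14s(7s - 12t - 7) + (-12t - 15)(7s - 12t - 7); both groups contain (7s - 12t - 7), giving (14s - 12t - 15)(7s - 12t - 7).

(14s - 12t - 15)(5s - 8t + 7)(7s - 12t - 7)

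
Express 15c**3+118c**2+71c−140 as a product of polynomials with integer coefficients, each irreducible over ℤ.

(3c+5)(5c−4)(c+7)

By the rational root theorem, c = 4/5 is a root, so (5c−4) divides it; the quotient is 3c**2+26c+35.
The remaining quadratic factors as (c+7)(3c+5).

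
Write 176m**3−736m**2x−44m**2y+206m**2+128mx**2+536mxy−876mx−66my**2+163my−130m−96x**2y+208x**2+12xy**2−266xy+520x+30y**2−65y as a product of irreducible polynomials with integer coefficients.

Group: 11m(16m**2−64mx−4my+26m+48xy−104x−6y**2+13y) + (−2x−5)(16m**2−64mx−4my+26m+48xy−104x−6y**2+13y); both groups contain (16m**2−64mx−4my+26m+48xy−104x−6y**2+13y), so (11m−2x−5) is a factor with cofactor 16m**2−64mx−4my+26m+48xy−104x−6y**2+13y.
The cofactor groups again: 16m**2−64mx−4my+26m+48xy−104x−6y**2+13y = 8m(2m−8x+y) + (−6y+13)(2m−8x+y); both groups contain (2m−8x+y), giving (8m−6y+13)(2m−8x+y).

(11m−2x−5)(2m−8x+y)(8m−6y+13)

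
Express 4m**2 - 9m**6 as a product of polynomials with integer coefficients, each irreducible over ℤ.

Every term has a factor of m**2; factoring it out leaves -9m**4 + 4.
Recognize a difference of squares with the parts 2 and 3m**2.

-m**2(3m**2 + 2)(3m**2 - 2)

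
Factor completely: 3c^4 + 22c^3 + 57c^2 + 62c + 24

(3c + 4)(c + 1)(c + 2)(c + 3)

By the rational root theorem, c = -4/3 is a root, so (3c + 4) is a factor; dividing leaves c^3 + 6c^2 + 11c + 6.
Continuing, c = -2 is a root, giving the factor (c + 2) and quotient c^2 + 4c + 3.
The remaining quadratic factors as (c + 1)(c + 3).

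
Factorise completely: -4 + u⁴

Substitute w = u² to get a quadratic in w, then factor.
u² + 2 is irreducible over ℤ (always positive, so no real roots).
u² - 2 is irreducible over ℤ (2 is not a perfect square).

(u² + 2)(u² - 2)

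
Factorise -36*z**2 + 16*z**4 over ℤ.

Pull out the common factor 4*z**2; 4*z**2 - 9 is a difference of squares.

4*z**2*(2*z + 3)*(2*z - 3)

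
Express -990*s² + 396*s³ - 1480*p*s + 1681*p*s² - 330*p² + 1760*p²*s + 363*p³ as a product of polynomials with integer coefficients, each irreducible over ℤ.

Group: 11*p*(33*p² + 133*p*s - 30*p + 44*s² - 110*s) + 9*s*(33*p² + 133*p*s - 30*p + 44*s² - 110*s); both groups contain (33*p² + 133*p*s - 30*p + 44*s² - 110*s), so (11*p + 9*s) is a factor with cofactor 33*p² + 133*p*s - 30*p + 44*s² - 110*s.
The cofactor groups again: 33*p² + 133*p*s - 30*p + 44*s² - 110*s = 11*p*(3*p + 11*s) + (4*s - 10)*(3*p + 11*s); both groups contain (3*p + 11*s), giving (11*p + 4*s - 10)*(3*p + 11*s).

(11*p + 4*s - 10)*(11*p + 9*s)*(3*p + 11*s)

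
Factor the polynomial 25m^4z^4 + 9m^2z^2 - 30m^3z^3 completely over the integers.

m^2z^2(5mz - 3)^2

Factor out m^2z^2 first: what remains is 25m^2z^2 - 30mz + 9.
Recognize a perfect-square trinomial with the parts 3 and 5mz.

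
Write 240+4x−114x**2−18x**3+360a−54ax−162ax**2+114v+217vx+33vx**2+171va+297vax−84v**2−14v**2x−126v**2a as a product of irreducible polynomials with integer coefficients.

Group: 2v(−63va−7vx−42v+54ax−72a+6x**2+28x−48) + (−3x−5)(−63va−7vx−42v+54ax−72a+6x**2+28x−48); both groups contain (−63va−7vx−42v+54ax−72a+6x**2+28x−48), so (2v−3x−5) is a factor with cofactor −63va−7vx−42v+54ax−72a+6x**2+28x−48.
The cofactor groups again: −63va−7vx−42v+54ax−72a+6x**2+28x−48 = −9a(7v−6x+8) + (−x−6)(7v−6x+8); both groups contain (7v−6x+8), giving −(9a+x+6)(7v−6x+8).

−(2v−3x−5)(7v−6x+8)(9a+x+6)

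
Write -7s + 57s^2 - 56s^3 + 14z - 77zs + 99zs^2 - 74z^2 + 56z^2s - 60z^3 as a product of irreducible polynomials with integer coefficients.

Group: 5z(-12z^2 - 8zs + 2z + 7s^2 - s) + (-8s + 7)(-12z^2 - 8zs + 2z + 7s^2 - s); both groups contain (-12z^2 - 8zs + 2z + 7s^2 - s), so (5z - 8s + 7) is a factor with cofactor -12z^2 - 8zs + 2z + 7s^2 - s.
The cofactor groups again: -12z^2 - 8zs + 2z + 7s^2 - s = -2z(6z + 7s - 1) + s(6z + 7s - 1); both groups contain (6z + 7s - 1), giving -(2z - s)(6z + 7s - 1).

-(5z - 8s + 7)(2z - s)(6z + 7s - 1)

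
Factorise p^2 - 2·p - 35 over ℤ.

(p + 5)·(p - 7)

Two integers with product -35 and sum -2 are -7 and 5.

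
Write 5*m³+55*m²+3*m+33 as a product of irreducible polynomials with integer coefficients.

Group as (5*m³+3*m) + (55*m²+33) = m*(5*m²+3) + 11*(5*m²+3).
Both groups share the factor (5*m²+3).

(m+11)*(5*m²+3)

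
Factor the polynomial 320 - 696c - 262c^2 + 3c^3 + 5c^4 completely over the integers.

Testing divisors of the constant over divisors of the leading coefficient, c = -5 is a root, so (c + 5) is a factor; dividing leaves 5c^3 - 22c^2 - 152c + 64.
Next, c = 2/5 is a root, so (5c - 2) divides it; the quotient is c^2 - 4c - 32.
The remaining quadratic factors as (c + 4)(c - 8).

(5c - 2)(c + 4)(c + 5)(c - 8)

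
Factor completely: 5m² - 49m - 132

(5m + 11)(m - 12)

Need a pair with product 5·(-132) = -660 and sum -49: that's 11 and -60.
Split the middle term: 5m² + 11m - 60m - 132 = m(5m + 11) - 12(5m + 11).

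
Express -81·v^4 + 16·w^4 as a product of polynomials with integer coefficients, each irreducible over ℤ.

(2·w)⁴ − (3·v)⁴ = ((2·w)² − (3·v)²)((2·w)² + (3·v)²); the first factor splits again, the second (4·w^2 + 9·v^2) is irreducible.

(2·w - 3·v)·(2·w + 3·v)·(4·w^2 + 9·v^2)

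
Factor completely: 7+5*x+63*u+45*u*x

Group as (45*u*x+63*u) + (5*x+7) = 9*u*(5*x+7) + (5*x+7).
Both groups share the factor (5*x+7).

(5*x+7)*(9*u+1)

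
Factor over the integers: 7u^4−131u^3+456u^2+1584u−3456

By the rational root theorem, u = −3 is a root, giving the factor (u+3) and quotient 7u^3−152u^2+912u−1152.
Next, u = 12/7 is a root, so (7u−12) divides it; the quotient is u^2−20u+96.
The remaining quadratic factors as (u−12)(u−8).

(7u−12)(u+3)(u−12)(u−8)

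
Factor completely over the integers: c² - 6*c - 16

Two integers with product -16 and sum -6 are 2 and -8.

(c + 2)*(c - 8)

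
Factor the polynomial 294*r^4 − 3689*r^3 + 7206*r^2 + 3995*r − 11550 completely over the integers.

(6*r + 7)*(7*r − 11)*(7*r − 15)*(r − 10)

Trying the rational-root candidates, r = 11/7 is a root, so (7*r − 11) is a factor; dividing leaves 42*r^3 − 461*r^2 + 305*r + 1050.
Continuing, r = 10 is a root, so (r − 10) is a factor; dividing leaves 42*r^2 − 41*r − 105.
The remaining quadratic factors as (6*r + 7)(7*r − 15).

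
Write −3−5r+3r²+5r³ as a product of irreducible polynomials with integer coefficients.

Group as (5r³−5r) + (3r²−3) = 5r(r²−1) + 3(r²−1).
Both groups share the factor (r²−1).

(5r+3)(r+1)(r−1)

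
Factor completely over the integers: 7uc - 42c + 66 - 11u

(7c - 11)(u - 6)

Group as (7uc - 11u) + (-42c + 66) = u(7c - 11) - 6(7c - 11).
Both groups share the factor (7c - 11).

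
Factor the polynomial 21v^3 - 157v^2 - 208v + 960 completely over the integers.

(3v + 8)(7v - 15)(v - 8)

Testing divisors of the constant over divisors of the leading coefficient, v = -8/3 is a root, so (3v + 8) is a factor; dividing leaves 7v^2 - 71v + 120.
The remaining quadratic factors as (v - 8)(7v - 15).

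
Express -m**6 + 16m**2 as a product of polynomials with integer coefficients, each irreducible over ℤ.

-m**2(m + 2)(m - 2)(m**2 + 4)

Pull out the common factor m**2, leaving -m**4 + 16.
Recognize a difference of squares with the parts 4 and m**2.
-m**2 + 4 is again a difference of squares: (-m + 2)(m + 2).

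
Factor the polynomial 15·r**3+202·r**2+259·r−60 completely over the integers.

Among the possible rational roots, r = 1/5 is a root, so (5·r−1) divides it; the quotient is 3·r**2+41·r+60.
The remaining quadratic factors as (3·r+5)(r+12).

(3·r+5)·(5·r−1)·(r+12)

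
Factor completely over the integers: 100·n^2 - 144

Factor out 4, leaving 25·n^2 - 36, which is a difference of two squares.

4·(5·n + 6)·(5·n - 6)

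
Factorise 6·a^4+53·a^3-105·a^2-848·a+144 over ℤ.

(6·a-1)·(a+4)·(a+9)·(a-4)

Trying the rational-root candidates, a = -9 is a root, giving the factor (a+9) and quotient 6·a^3-a^2-96·a+16.
Next, a = -4 is a root, so (a+4) is a factor; dividing leaves 6·a^2-25·a+4.
The remaining quadratic factors as (6·a-1)(a-4).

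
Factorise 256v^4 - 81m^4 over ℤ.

(4v - 3m)(4v + 3m)(16v^2 + 9m^2)

Write as (16v^2)² − (9m^2)², then factor 16v^2 - 9m^2 once more.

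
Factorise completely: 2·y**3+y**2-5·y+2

(2·y-1)·(y+2)·(y-1)

By the rational root theorem, y = -2 is a root, giving the factor (y+2) and quotient 2·y**2-3·y+1.
The remaining quadratic factors as (2·y-1)(y-1).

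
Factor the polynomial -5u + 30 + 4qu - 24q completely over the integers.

Group as (4qu - 24q) + (-5u + 30) = 4q(u - 6) - 5(u - 6).
Both groups share the factor (u - 6).

(4q - 5)(u - 6)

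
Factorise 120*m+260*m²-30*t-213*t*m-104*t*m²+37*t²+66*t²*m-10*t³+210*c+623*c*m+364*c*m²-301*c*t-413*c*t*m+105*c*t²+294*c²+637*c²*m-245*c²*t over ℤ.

Group: 5*t*(-49*c²+21*c*t-28*c*m-35*c-2*t²+8*t*m+5*t-20*m) + (-13*m-6)*(-49*c²+21*c*t-28*c*m-35*c-2*t²+8*t*m+5*t-20*m); both groups contain (-49*c²+21*c*t-28*c*m-35*c-2*t²+8*t*m+5*t-20*m), so (5*t-13*m-6) is a factor with cofactor -49*c²+21*c*t-28*c*m-35*c-2*t²+8*t*m+5*t-20*m.
The cofactor groups again: -49*c²+21*c*t-28*c*m-35*c-2*t²+8*t*m+5*t-20*m = -7*c*(7*c-t+4*m) + (2*t-5)*(7*c-t+4*m); both groups contain (7*c-t+4*m), giving -(7*c-2*t+5)*(7*c-t+4*m).

-(5*t-13*m-6)*(7*c-t+4*m)*(7*c-2*t+5)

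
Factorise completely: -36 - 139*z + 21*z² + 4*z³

(4*z + 1)*(z + 9)*(z - 4)

Trying the rational-root candidates, z = -9 is a root, so (z + 9) is a factor; dividing leaves 4*z² - 15*z - 4.
The remaining quadratic factors as (4*z + 1)(z - 4).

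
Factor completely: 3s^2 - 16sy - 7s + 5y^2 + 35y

Group: s(3s - y - 7) - 5y(3s - y - 7); both groups contain (3s - y - 7).

(3s - y - 7)(s - 5y)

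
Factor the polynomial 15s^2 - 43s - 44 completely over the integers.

Need a pair with product 15·(-44) = -660 and sum -43: that's -55 and 12.
Split the middle term: 15s^2 - 55s + 12s - 44 = 5s(3s - 11) + 4(3s - 11).

(3s - 11)(5s + 4)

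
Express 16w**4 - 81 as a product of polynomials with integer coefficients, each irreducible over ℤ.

Difference of squares twice: with A = 2w and B = 3, A⁴ − B⁴ = (A² − B²)(A² + B²), and A² − B² factors again.

(2w + 3)(2w - 3)(4w**2 + 9)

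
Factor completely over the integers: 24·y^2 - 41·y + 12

(3·y - 4)·(8·y - 3)

Need a pair with product 24·12 = 288 and sum -41: that's -32 and -9.
Split the middle term: 24·y^2 - 32·y - 9·y + 12 = 8·y·(3·y - 4) - 3·(3·y - 4).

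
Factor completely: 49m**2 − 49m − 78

Need a pair with product 49·(−78) = −3822 and sum −49: that's −91 and 42.
Split the middle term: 49m**2 − 91m + 42m − 78 = 7m(7m − 13) + 6(7m − 13).

(7m + 6)(7m − 13)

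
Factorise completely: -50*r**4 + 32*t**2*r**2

2*r**2*(4*t - 5*r)*(4*t + 5*r)

Every term has a factor of 2*r**2. Then 16*t**2 - 25*r**2 = (4*t)² − (5*r)².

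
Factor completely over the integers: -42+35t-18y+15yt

Group as (15yt-18y) + (35t-42) = 3y(5t-6) + 7(5t-6).
Both groups share the factor (5t-6).

(3y+7)(5t-6)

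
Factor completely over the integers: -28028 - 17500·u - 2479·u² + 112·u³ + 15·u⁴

(3·u + 11)·(5·u + 14)·(u + 14)·(u - 13)

Testing divisors of the constant over divisors of the leading coefficient, u = -14/5 is a root, so (5·u + 14) is a factor; dividing leaves 3·u³ + 14·u² - 535·u - 2002.
Continuing, u = 13 is a root, so (u - 13) divides it; the quotient is 3·u² + 53·u + 154.
The remaining quadratic factors as (u + 14)(3·u + 11).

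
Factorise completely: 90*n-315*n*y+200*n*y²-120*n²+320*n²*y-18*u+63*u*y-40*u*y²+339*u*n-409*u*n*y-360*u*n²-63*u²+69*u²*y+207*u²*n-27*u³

Group: u*(-27*u²+72*u*n+69*u*y-63*u-64*n*y+24*n-40*y²+63*y-18) - 5*n*(-27*u²+72*u*n+69*u*y-63*u-64*n*y+24*n-40*y²+63*y-18); both groups contain (-27*u²+72*u*n+69*u*y-63*u-64*n*y+24*n-40*y²+63*y-18), so (u-5*n) is a factor with cofactor -27*u²+72*u*n+69*u*y-63*u-64*n*y+24*n-40*y²+63*y-18.
The cofactor groups again: -27*u²+72*u*n+69*u*y-63*u-64*n*y+24*n-40*y²+63*y-18 = -9*u*(3*u-8*n-5*y+6) + (8*y-3)*(3*u-8*n-5*y+6); both groups contain (3*u-8*n-5*y+6), giving -(9*u-8*y+3)*(3*u-8*n-5*y+6).

-(u-5*n)*(3*u-8*n-5*y+6)*(9*u-8*y+3)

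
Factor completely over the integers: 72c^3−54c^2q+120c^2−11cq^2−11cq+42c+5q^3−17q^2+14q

(3c+q)(4c−q+2)(6c−5q+7)

Group: 4c(18c^2−9cq+21c−5q^2+7q) + (−q+2)(18c^2−9cq+21c−5q^2+7q); both groups contain (18c^2−9cq+21c−5q^2+7q), so (4c−q+2) is a factor with cofactor 18c^2−9cq+21c−5q^2+7q.
The cofactor groups again: 18c^2−9cq+21c−5q^2+7q = 3c(6c−5q+7) + q(6c−5q+7); both groups contain (6c−5q+7), giving (3c+q)(6c−5q+7).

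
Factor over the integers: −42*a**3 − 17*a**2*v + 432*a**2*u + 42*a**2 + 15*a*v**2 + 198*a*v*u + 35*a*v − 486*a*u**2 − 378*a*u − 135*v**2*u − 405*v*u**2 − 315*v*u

−(6*a + 5*v)*(7*a − 3*v − 9*u − 7)*(a − 9*u)

Group: a*(−42*a**2 − 17*a*v + 54*a*u + 42*a + 15*v**2 + 45*v*u + 35*v) − 9*u*(−42*a**2 − 17*a*v + 54*a*u + 42*a + 15*v**2 + 45*v*u + 35*v); both groups contain (−42*a**2 − 17*a*v + 54*a*u + 42*a + 15*v**2 + 45*v*u + 35*v), so (a − 9*u) is a factor with cofactor −42*a**2 − 17*a*v + 54*a*u + 42*a + 15*v**2 + 45*v*u + 35*v.
The cofactor groups again: −42*a**2 − 17*a*v + 54*a*u + 42*a + 15*v**2 + 45*v*u + 35*v = −7*a*(6*a + 5*v) + (3*v + 9*u + 7)*(6*a + 5*v); both groups contain (6*a + 5*v), giving −(7*a − 3*v − 9*u − 7)*(6*a + 5*v).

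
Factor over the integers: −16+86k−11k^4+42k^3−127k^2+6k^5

(2k−1)(3k−1)(k−2)(k^2+k+8)

By the rational root theorem, k = 1/3 is a root, giving the factor (3k−1) and quotient 2k^4−3k^3+13k^2−38k+16.
Then k = 2 is a root, so (k−2) divides it; the quotient is 2k^3+k^2+15k−8.
Next, k = 1/2 is a root, so (2k−1) divides it; the quotient is k^2+k+8.
The quadratic k^2+k+8 has discriminant −31 < 0 and is irreducible over ℤ.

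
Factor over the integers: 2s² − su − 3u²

(2s − 3u)(s + u)

Group: s(2s − 3u) + u(2s − 3u); both groups contain (2s − 3u).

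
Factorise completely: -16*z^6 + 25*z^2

-z^2*(4*z^2 + 5)*(4*z^2 - 5)

Factor out z^2 first: what remains is -16*z^4 + 25.
Recognize a difference of squares with the parts 5 and 4*z^2.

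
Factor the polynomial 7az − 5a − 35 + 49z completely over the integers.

(7z − 5)(a + 7)

Group as (7az − 5a) + (49z − 35) = a(7z − 5) + 7(7z − 5).
Both groups share the factor (7z − 5).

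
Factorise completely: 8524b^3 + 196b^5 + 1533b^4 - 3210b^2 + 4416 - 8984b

(4b - 3)(7b + 8)(7b - 4)(b^2 + 8b + 46)

By the rational root theorem, b = 3/4 is a root, giving the factor (4b - 3) and quotient 49b^4 + 420b^3 + 2446b^2 + 1032b - 1472.
Continuing, b = -8/7 is a root, giving the factor (7b + 8) and quotient 7b^3 + 52b^2 + 290b - 184.
Next, b = 4/7 is a root, so (7b - 4) is a factor; dividing leaves b^2 + 8b + 46.
The quadratic b^2 + 8b + 46 has discriminant -120 < 0 and is irreducible over ℤ.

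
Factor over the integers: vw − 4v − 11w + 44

Group as (vw − 4v) + (−11w + 44) = v(w − 4) − 11(w − 4).
Both groups share the factor (w − 4).

(v − 11)(w − 4)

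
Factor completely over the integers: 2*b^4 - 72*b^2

2*b^2*(b + 6)*(b - 6)

Factor out 2*b^2, leaving b^2 - 36, which is a difference of two squares.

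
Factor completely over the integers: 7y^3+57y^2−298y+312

Among the possible rational roots, y = 2 is a root, so (y−2) is a factor; dividing leaves 7y^2+71y−156.
The remaining quadratic factors as (7y−13)(y+12).

(7y−13)(y+12)(y−2)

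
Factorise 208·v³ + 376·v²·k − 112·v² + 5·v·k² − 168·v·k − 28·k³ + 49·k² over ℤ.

Group: 4·v·(52·v² + 3·v·k − 28·v − 4·k² + 7·k) + 7·k·(52·v² + 3·v·k − 28·v − 4·k² + 7·k); both groups contain (52·v² + 3·v·k − 28·v − 4·k² + 7·k), so (4·v + 7·k) is a factor with cofactor 52·v² + 3·v·k − 28·v − 4·k² + 7·k.
The cofactor groups again: 52·v² + 3·v·k − 28·v − 4·k² + 7·k = 4·v·(13·v + 4·k − 7) − k·(13·v + 4·k − 7); both groups contain (13·v + 4·k − 7), giving (4·v − k)·(13·v + 4·k − 7).

(4·v − k)·(13·v + 4·k − 7)·(4·v + 7·k)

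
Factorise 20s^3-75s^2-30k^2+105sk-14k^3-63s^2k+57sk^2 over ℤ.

Group: 5s(4s^2-11sk-15s+7k^2+15k) - 2k(4s^2-11sk-15s+7k^2+15k); both groups contain (4s^2-11sk-15s+7k^2+15k), so (5s-2k) is a factor with cofactor 4s^2-11sk-15s+7k^2+15k.
The cofactor groups again: 4s^2-11sk-15s+7k^2+15k = s(4s-7k-15) - k(4s-7k-15); both groups contain (4s-7k-15), giving (s-k)(4s-7k-15).

(5s-2k)(4s-7k-15)(s-k)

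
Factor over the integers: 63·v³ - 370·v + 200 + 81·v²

Trying the rational-root candidates, v = 4/3 is a root, so (3·v - 4) is a factor; dividing leaves 21·v² + 55·v - 50.
The remaining quadratic factors as (7·v - 5)(3·v + 10).

(3·v + 10)·(3·v - 4)·(7·v - 5)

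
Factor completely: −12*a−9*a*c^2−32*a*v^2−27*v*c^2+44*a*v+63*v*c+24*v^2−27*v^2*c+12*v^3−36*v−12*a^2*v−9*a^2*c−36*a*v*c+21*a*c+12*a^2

−(3*a−v+3*c−3)*(4*v+3*c−4)*(a+3*v)

Group: 4*v*(−3*a^2−8*a*v−3*a*c+3*a+3*v^2−9*v*c+9*v) + (3*c−4)*(−3*a^2−8*a*v−3*a*c+3*a+3*v^2−9*v*c+9*v); both groups contain (−3*a^2−8*a*v−3*a*c+3*a+3*v^2−9*v*c+9*v), so (4*v+3*c−4) is a factor with cofactor −3*a^2−8*a*v−3*a*c+3*a+3*v^2−9*v*c+9*v.
The cofactor groups again: −3*a^2−8*a*v−3*a*c+3*a+3*v^2−9*v*c+9*v = −3*a*(a+3*v) + (v−3*c+3)*(a+3*v); both groups contain (a+3*v), giving −(3*a−v+3*c−3)*(a+3*v).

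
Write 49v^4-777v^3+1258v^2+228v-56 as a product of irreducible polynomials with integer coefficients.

(7v+2)(7v-1)(v-14)(v-2)

Testing divisors of the constant over divisors of the leading coefficient, v = 14 is a root, so (v-14) is a factor; dividing leaves 49v^3-91v^2-16v+4.
Next, v = 2 is a root, so (v-2) is a factor; dividing leaves 49v^2+7v-2.
The remaining quadratic factors as (7v-1)(7v+2).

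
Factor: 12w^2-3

3(2w+1)(2w-1)

Factor out 3, leaving 4w^2-1, which is a difference of two squares.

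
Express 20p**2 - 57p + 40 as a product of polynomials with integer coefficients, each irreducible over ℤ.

Need a pair with product 20·40 = 800 and sum -57: that's -25 and -32.
Split the middle term: 20p**2 - 25p - 32p + 40 = 5p(4p - 5) - 8(4p - 5).

(4p - 5)(5p - 8)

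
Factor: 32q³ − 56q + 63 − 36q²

Group as (32q³ − 56q) + (−36q² + 63) = 8q(4q² − 7) − 9(4q² − 7).
Both groups share the factor (4q² − 7).

(8q − 9)(4q² − 7)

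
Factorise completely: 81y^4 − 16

Difference of squares twice: with A = 3y and B = 2, A⁴ − B⁴ = (A² − B²)(A² + B²), and A² − B² factors again.

(3y + 2)(3y − 2)(9y^2 + 4)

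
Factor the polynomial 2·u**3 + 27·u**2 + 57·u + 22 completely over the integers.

(2·u + 1)·(u + 11)·(u + 2)

Trying the rational-root candidates, u = -11 is a root, so (u + 11) divides it; the quotient is 2·u**2 + 5·u + 2.
The remaining quadratic factors as (u + 2)(2·u + 1).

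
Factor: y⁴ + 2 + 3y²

Substitute u = y² to get a quadratic in u, then factor.
y² + 1 is irreducible over ℤ (sum of squares).
y² + 2 is irreducible over ℤ (always positive, so no real roots).

(y² + 1)(y² + 2)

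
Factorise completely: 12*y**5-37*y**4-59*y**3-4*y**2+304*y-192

(3*y-4)*(4*y-3)*(y-4)*(y**2+3*y+4)

Trying the rational-root candidates, y = 4/3 is a root, so (3*y-4) is a factor; dividing leaves 4*y**4-7*y**3-29*y**2-40*y+48.
Then y = 4 is a root, so (y-4) divides it; the quotient is 4*y**3+9*y**2+7*y-12.
Then y = 3/4 is a root, so (4*y-3) divides it; the quotient is y**2+3*y+4.
The quadratic y**2+3*y+4 has discriminant -7 < 0 and is irreducible over ℤ.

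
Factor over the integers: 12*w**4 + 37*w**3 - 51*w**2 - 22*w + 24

By the rational root theorem, w = 1 is a root, so (w - 1) is a factor; dividing leaves 12*w**3 + 49*w**2 - 2*w - 24.
Next, w = 2/3 is a root, giving the factor (3*w - 2) and quotient 4*w**2 + 19*w + 12.
The remaining quadratic factors as (4*w + 3)(w + 4).

(3*w - 2)*(4*w + 3)*(w + 4)*(w - 1)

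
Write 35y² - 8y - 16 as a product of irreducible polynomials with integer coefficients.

(5y - 4)(7y + 4)

Need a pair with product 35·(-16) = -560 and sum -8: that's 20 and -28.
Split the middle term: 35y² + 20y - 28y - 16 = 5y(7y + 4) - 4(7y + 4).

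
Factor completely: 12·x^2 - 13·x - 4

(3·x - 4)·(4·x + 1)

Need a pair with product 12·(-4) = -48 and sum -13: that's 3 and -16.
Split the middle term: 12·x^2 + 3·x - 16·x - 4 = 3·x·(4·x + 1) - 4·(4·x + 1).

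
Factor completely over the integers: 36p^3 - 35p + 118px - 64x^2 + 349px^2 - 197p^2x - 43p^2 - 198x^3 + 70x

(4p - 9x - 7)(9p - 11x + 5)(p - 2x)

Group: p(36p^2 - 125px - 43p + 99x^2 + 32x - 35) - 2x(36p^2 - 125px - 43p + 99x^2 + 32x - 35); both groups contain (36p^2 - 125px - 43p + 99x^2 + 32x - 35), so (p - 2x) is a factor with cofactor 36p^2 - 125px - 43p + 99x^2 + 32x - 35.
The cofactor groups again: 36p^2 - 125px - 43p + 99x^2 + 32x - 35 = 4p(9p - 11x + 5) + (-9x - 7)(9p - 11x + 5); both groups contain (9p - 11x + 5), giving (4p - 9x - 7)(9p - 11x + 5).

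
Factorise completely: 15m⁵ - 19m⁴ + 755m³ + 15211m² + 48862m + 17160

Trying the rational-root candidates, m = -5 is a root, giving the factor (m + 5) and quotient 15m⁴ - 94m³ + 1225m² + 9086m + 3432.
Continuing, m = -13/3 is a root, so (3m + 13) is a factor; dividing leaves 5m³ - 53m² + 638m + 264.
Then m = -2/5 is a root, giving the factor (5m + 2) and quotient m² - 11m + 132.
The quadratic m² - 11m + 132 has discriminant -407 < 0 and is irreducible over ℤ.

(3m + 13)(5m + 2)(m + 5)(m² - 11m + 132)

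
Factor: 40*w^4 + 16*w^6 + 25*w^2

w^2*(4*w^2 + 5)^2

Factor out w^2 first: what remains is 16*w^4 + 40*w^2 + 25.
Recognize a perfect-square trinomial with the parts 5 and 4*w^2.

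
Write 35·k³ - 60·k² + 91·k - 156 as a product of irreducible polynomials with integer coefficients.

Group as (35·k³ + 91·k) + (-60·k² - 156) = 7·k·(5·k² + 13) - 12·(5·k² + 13).
Both groups share the factor (5·k² + 13).

(7·k - 12)·(5·k² + 13)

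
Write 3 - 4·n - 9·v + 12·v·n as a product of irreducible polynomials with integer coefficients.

Group as (12·v·n - 9·v) + (-4·n + 3) = 3·v·(4·n - 3) - (4·n - 3).
Both groups share the factor (4·n - 3).

(3·v - 1)·(4·n - 3)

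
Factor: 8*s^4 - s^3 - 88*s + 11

(8*s - 1)*(s^3 - 11)

Group as (8*s^4 - 88*s) + (-s^3 + 11) = 8*s*(s^3 - 11) - (s^3 - 11).
Both groups share the factor (s^3 - 11).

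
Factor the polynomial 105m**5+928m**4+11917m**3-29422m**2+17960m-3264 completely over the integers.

Among the possible rational roots, m = 2/5 is a root, so (5m-2) divides it; the quotient is 21m**4+194m**3+2461m**2-4900m+1632.
Continuing, m = 4/3 is a root, so (3m-4) divides it; the quotient is 7m**3+74m**2+919m-408.
Then m = 3/7 is a root, giving the factor (7m-3) and quotient m**2+11m+136.
The quadratic m**2+11m+136 has discriminant -423 < 0 and is irreducible over ℤ.

(3m-4)(5m-2)(7m-3)(m**2+11m+136)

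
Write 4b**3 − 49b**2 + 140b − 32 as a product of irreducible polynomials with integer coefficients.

Testing divisors of the constant over divisors of the leading coefficient, b = 8 is a root, so (b − 8) is a factor; dividing leaves 4b**2 − 17b + 4.
The remaining quadratic factors as (b − 4)(4b − 1).

(4b − 1)(b − 4)(b − 8)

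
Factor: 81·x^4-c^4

Write as (9·x^2)² − (c^2)², then factor 9·x^2-c^2 once more.

(3·x-c)·(3·x+c)·(9·x^2+c^2)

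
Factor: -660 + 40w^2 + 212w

4(2w + 15)(5w - 11)

Pull out the common factor 4, then factor the remaining trinomial.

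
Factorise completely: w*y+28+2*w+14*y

(w+14)*(y+2)

Group as (w*y+2*w) + (14*y+28) = w*(y+2) + 14*(y+2).
Both groups share the factor (y+2).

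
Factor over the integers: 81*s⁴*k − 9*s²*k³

9*k*s²*(3*s − k)*(3*s + k)

Every term has a factor of 9*s²*k. Then 9*s² − k² = (3*s)² − (k)².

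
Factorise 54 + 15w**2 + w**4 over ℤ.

Substitute u = w**2 to get a quadratic in u, then factor.
w**2 + 6 is irreducible over ℤ (always positive, so no real roots).
w**2 + 9 is irreducible over ℤ (sum of squares).

(w**2 + 6)(w**2 + 9)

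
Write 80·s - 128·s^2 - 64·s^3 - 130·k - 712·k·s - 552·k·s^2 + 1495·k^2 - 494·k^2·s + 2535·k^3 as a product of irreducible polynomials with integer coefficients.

Group: 13·k·(195·k^2 + 82·k·s + 115·k + 8·s^2 + 16·s - 10) - 8·s·(195·k^2 + 82·k·s + 115·k + 8·s^2 + 16·s - 10); both groups contain (195·k^2 + 82·k·s + 115·k + 8·s^2 + 16·s - 10), so (13·k - 8·s) is a factor with cofactor 195·k^2 + 82·k·s + 115·k + 8·s^2 + 16·s - 10.
The cofactor groups again: 195·k^2 + 82·k·s + 115·k + 8·s^2 + 16·s - 10 = 13·k·(15·k + 4·s + 10) + (2·s - 1)·(15·k + 4·s + 10); both groups contain (15·k + 4·s + 10), giving (13·k + 2·s - 1)·(15·k + 4·s + 10).

(13·k + 2·s - 1)·(13·k - 8·s)·(15·k + 4·s + 10)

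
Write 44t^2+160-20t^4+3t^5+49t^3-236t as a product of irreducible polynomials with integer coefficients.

(3t-5)(t+2)(t-1)(t^2-6t+16)

Trying the rational-root candidates, t = -2 is a root, so (t+2) is a factor; dividing leaves 3t^4-26t^3+101t^2-158t+80.
Next, t = 1 is a root, so (t-1) divides it; the quotient is 3t^3-23t^2+78t-80.
Continuing, t = 5/3 is a root, so (3t-5) is a factor; dividing leaves t^2-6t+16.
The quadratic t^2-6t+16 has discriminant -28 < 0 and is irreducible over ℤ.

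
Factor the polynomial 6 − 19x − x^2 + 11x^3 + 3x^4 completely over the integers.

By the rational root theorem, x = 1/3 is a root, giving the factor (3x − 1) and quotient x^3 + 4x^2 + x − 6.
Continuing, x = −2 is a root, so (x + 2) is a factor; dividing leaves x^2 + 2x − 3.
The remaining quadratic factors as (x + 3)(x − 1).

(3x − 1)(x + 2)(x + 3)(x − 1)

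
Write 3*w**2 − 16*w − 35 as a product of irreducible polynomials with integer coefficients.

(3*w + 5)*(w − 7)

Need a pair with product 3·(−35) = −105 and sum −16: that's 5 and −21.
Split the middle term: 3*w**2 + 5*w − 21*w − 35 = w*(3*w + 5) − 7*(3*w + 5).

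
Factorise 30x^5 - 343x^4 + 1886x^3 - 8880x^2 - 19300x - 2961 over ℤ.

(5x + 7)(6x + 1)(x - 9)(x^2 - 4x + 47)

By the rational root theorem, x = -7/5 is a root, so (5x + 7) divides it; the quotient is 6x^4 - 77x^3 + 485x^2 - 2455x - 423.
Continuing, x = 9 is a root, so (x - 9) divides it; the quotient is 6x^3 - 23x^2 + 278x + 47.
Next, x = -1/6 is a root, giving the factor (6x + 1) and quotient x^2 - 4x + 47.
The quadratic x^2 - 4x + 47 has discriminant -172 < 0 and is irreducible over ℤ.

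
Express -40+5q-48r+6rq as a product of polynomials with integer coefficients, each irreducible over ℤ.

Group as (6rq-48r) + (5q-40) = 6r(q-8) + 5(q-8).
Both groups share the factor (q-8).

(6r+5)(q-8)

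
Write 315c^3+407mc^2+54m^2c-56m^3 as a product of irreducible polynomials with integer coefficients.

Group: 7m(-8m^2+18mc+35c^2) + 9c(-8m^2+18mc+35c^2); both groups contain (-8m^2+18mc+35c^2), so (7m+9c) is a factor with cofactor -8m^2+18mc+35c^2.
The cofactor groups again: -8m^2+18mc+35c^2 = -4m(2m-7c) - 5c(2m-7c); both groups contain (2m-7c), giving -(4m+5c)(2m-7c).

-(2m-7c)(4m+5c)(7m+9c)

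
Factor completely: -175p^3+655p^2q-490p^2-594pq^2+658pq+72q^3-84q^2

-(5p-12q+14)(5p-6q)(7p-q)

Group: 5p(-35p^2+47pq-6q^2) + (-12q+14)(-35p^2+47pq-6q^2); both groups contain (-35p^2+47pq-6q^2), so (5p-12q+14) is a factor with cofactor -35p^2+47pq-6q^2.
The cofactor groups again: -35p^2+47pq-6q^2 = -5p(7p-q) + 6q(7p-q); both groups contain (7p-q), giving -(5p-6q)(7p-q).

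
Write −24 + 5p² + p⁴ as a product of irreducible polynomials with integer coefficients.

(p² + 8)(p² − 3)

Substitute u = p² to get a quadratic in u, then factor.
p² + 8 is irreducible over ℤ (always positive, so no real roots).
p² − 3 is irreducible over ℤ (3 is not a perfect square).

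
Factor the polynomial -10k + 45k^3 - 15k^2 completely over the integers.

5k(3k + 1)(3k - 2)

Pull out the common factor 5k, then factor the remaining trinomial.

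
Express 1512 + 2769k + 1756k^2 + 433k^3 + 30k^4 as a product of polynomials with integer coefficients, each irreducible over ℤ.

Testing divisors of the constant over divisors of the leading coefficient, k = -7/3 is a root, so (3k + 7) is a factor; dividing leaves 10k^3 + 121k^2 + 303k + 216.
Continuing, k = -9 is a root, so (k + 9) divides it; the quotient is 10k^2 + 31k + 24.
The remaining quadratic factors as (5k + 8)(2k + 3).

(2k + 3)(3k + 7)(5k + 8)(k + 9)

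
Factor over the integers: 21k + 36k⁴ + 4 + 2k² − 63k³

Testing divisors of the constant over divisors of the leading coefficient, k = 1 is a root, giving the factor (k − 1) and quotient 36k³ − 27k² − 25k − 4.
Continuing, k = −1/3 is a root, so (3k + 1) is a factor; dividing leaves 12k² − 13k − 4.
The remaining quadratic factors as (3k − 4)(4k + 1).

(3k + 1)(3k − 4)(4k + 1)(k − 1)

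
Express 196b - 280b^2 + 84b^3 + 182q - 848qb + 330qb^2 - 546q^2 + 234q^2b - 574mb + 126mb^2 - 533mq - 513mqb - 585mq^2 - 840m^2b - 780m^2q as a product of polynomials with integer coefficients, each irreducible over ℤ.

Group: 4m(-195mq - 210mb + 78qb - 182q + 84b^2 - 196b) + (3q + b - 1)(-195mq - 210mb + 78qb - 182q + 84b^2 - 196b); both groups contain (-195mq - 210mb + 78qb - 182q + 84b^2 - 196b), so (4m + 3q + b - 1) is a factor with cofactor -195mq - 210mb + 78qb - 182q + 84b^2 - 196b.
The cofactor groups again: -195mq - 210mb + 78qb - 182q + 84b^2 - 196b = -15m(13q + 14b) + (6b - 14)(13q + 14b); both groups contain (13q + 14b), giving -(15m - 6b + 14)(13q + 14b).

-(15m - 6b + 14)(13q + 14b)(4m + 3q + b - 1)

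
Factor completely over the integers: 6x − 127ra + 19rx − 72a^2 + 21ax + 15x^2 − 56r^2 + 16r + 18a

Group: −7r(8r + 9a + 3x) + (−8a + 5x + 2)(8r + 9a + 3x); both groups contain (8r + 9a + 3x).

−(7r + 8a − 5x − 2)(8r + 9a + 3x)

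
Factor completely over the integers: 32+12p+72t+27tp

(3p+8)(9t+4)

Group as (27tp+72t) + (12p+32) = 9t(3p+8) + 4(3p+8).
Both groups share the factor (3p+8).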